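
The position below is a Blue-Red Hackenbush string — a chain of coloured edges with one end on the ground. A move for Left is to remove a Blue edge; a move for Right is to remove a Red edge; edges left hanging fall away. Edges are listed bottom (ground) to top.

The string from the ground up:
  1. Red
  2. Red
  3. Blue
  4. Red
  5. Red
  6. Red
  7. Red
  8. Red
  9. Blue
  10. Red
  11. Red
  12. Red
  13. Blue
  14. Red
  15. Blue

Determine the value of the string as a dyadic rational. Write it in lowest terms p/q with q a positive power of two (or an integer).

Recurse on prefixes of the 15-edge string Red Red Blue Red Red Red Red Red Blue Red Red Red Blue Red Blue:
1 of 15 · R · max L −∞ · min R 0 => -1
2 of 15 · RR · max L −∞ · min R -1 => -2
3 of 15 · RRB · max L -2 · min R -1 => -3/2
4 of 15 · RRBR · max L -2 · min R -3/2 => -7/4
5 of 15 · RRBRR · max L -2 · min R -7/4 => -15/8
6 of 15 · RRBRRR · max L -2 · min R -15/8 => -31/16
7 of 15 · RRBRRRR · max L -2 · min R -31/16 => -63/32
8 of 15 · RRBRRRRR · max L -2 · min R -63/32 => -127/64
9 of 15 · RRBRRRRRB · max L -127/64 · min R -63/32 => -253/128
10 of 15 · RRBRRRRRBR · max L -127/64 · min R -253/128 => -507/256
11 of 15 · RRBRRRRRBRR · max L -127/64 · min R -507/256 => -1015/512
12 of 15 · RRBRRRRRBRRR · max L -127/64 · min R -1015/512 => -2031/1024
13 of 15 · RRBRRRRRBRRRB · max L -2031/1024 · min R -1015/512 => -4061/2048
14 of 15 · RRBRRRRRBRRRBR · max L -2031/1024 · min R -4061/2048 => -8123/4096
15 of 15 · RRBRRRRRBRRRBRB · max L -8123/4096 · min R -4061/2048 => -16245/8192

-16245/8192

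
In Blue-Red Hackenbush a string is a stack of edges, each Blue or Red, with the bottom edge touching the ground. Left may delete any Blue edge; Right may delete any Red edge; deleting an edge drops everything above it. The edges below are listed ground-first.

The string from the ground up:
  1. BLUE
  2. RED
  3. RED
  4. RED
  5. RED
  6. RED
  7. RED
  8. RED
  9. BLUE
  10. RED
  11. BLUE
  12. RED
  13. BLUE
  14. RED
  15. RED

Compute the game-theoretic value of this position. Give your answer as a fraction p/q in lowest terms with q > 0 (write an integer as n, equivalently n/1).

169/16384

Recurse on prefixes of the 15-edge string BLUE RED RED RED RED RED RED RED BLUE RED BLUE RED BLUE RED RED:
g_1 [B]  L=[0]  R=[(no moves)]  so 1
g_2 [BR]  L=[0]  R=[1]  so 1/2
g_3 [BRR]  L=[0]  R=[1/2 1]  so 1/4
g_4 [BRRR]  L=[0]  R=[1/4 1/2 1]  so 1/8
g_5 [BRRRR]  L=[0]  R=[1/8 1/4 1/2 1]  so 1/16
g_6 [BRRRRR]  L=[0]  R=[1/16 1/8 1/4 1/2 1]  so 1/32
g_7 [BRRRRRR]  L=[0]  R=[1/32 1/16 1/8 1/4 1/2 1]  so 1/64
g_8 [BRRRRRRR]  L=[0]  R=[1/64 1/32 1/16 1/8 1/4 1/2 1]  so 1/128
g_9 [BRRRRRRRB]  L=[0 1/128]  R=[1/64 1/32 1/16 1/8 1/4 1/2 1]  so 3/256
g_10 [BRRRRRRRBR]  L=[0 1/128]  R=[3/256 1/64 1/32 1/16 1/8 1/4 1/2 1]  so 5/512
g_11 [BRRRRRRRBRB]  L=[0 1/128 5/512]  R=[3/256 1/64 1/32 1/16 1/8 1/4 1/2 1]  so 11/1024
g_12 [BRRRRRRRBRBR]  L=[0 1/128 5/512]  R=[11/1024 3/256 1/64 1/32 1/16 1/8 1/4 1/2 1]  so 21/2048
g_13 [BRRRRRRRBRBRB]  L=[0 1/128 5/512 21/2048]  R=[11/1024 3/256 1/64 1/32 1/16 1/8 1/4 1/2 1]  so 43/4096
g_14 [BRRRRRRRBRBRBR]  L=[0 1/128 5/512 21/2048]  R=[43/4096 11/1024 3/256 1/64 1/32 1/16 1/8 1/4 1/2 1]  so 85/8192
g_15 [BRRRRRRRBRBRBRR]  L=[0 1/128 5/512 21/2048]  R=[85/8192 43/4096 11/1024 3/256 1/64 1/32 1/16 1/8 1/4 1/2 1]  so 169/16384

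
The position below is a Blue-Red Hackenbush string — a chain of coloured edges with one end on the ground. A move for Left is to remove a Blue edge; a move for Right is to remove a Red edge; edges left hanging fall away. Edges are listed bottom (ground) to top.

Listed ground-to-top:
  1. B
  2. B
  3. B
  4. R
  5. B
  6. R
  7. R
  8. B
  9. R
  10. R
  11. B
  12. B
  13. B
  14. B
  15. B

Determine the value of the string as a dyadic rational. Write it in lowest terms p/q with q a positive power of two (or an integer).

10559/4096

Recurse on prefixes of the 15-edge string B B B R B R R B R R B B B B B:
B: Left { 0 }, Right {  } -> simplest 1
BB: Left { 0, 1 }, Right {  } -> simplest 2
BBB: Left { 0, 1, 2 }, Right {  } -> simplest 3
BBBR: Left { 0, 1, 2 }, Right { 3 } -> simplest 5/2
BBBRB: Left { 0, 1, 2, 5/2 }, Right { 3 } -> simplest 11/4
BBBRBR: Left { 0, 1, 2, 5/2 }, Right { 11/4, 3 } -> simplest 21/8
BBBRBRR: Left { 0, 1, 2, 5/2 }, Right { 21/8, 11/4, 3 } -> simplest 41/16
BBBRBRRB: Left { 0, 1, 2, 5/2, 41/16 }, Right { 21/8, 11/4, 3 } -> simplest 83/32
BBBRBRRBR: Left { 0, 1, 2, 5/2, 41/16 }, Right { 83/32, 21/8, 11/4, 3 } -> simplest 165/64
BBBRBRRBRR: Left { 0, 1, 2, 5/2, 41/16 }, Right { 165/64, 83/32, 21/8, 11/4, 3 } -> simplest 329/128
BBBRBRRBRRB: Left { 0, 1, 2, 5/2, 41/16, 329/128 }, Right { 165/64, 83/32, 21/8, 11/4, 3 } -> simplest 659/256
BBBRBRRBRRBB: Left { 0, 1, 2, 5/2, 41/16, 329/128, 659/256 }, Right { 165/64, 83/32, 21/8, 11/4, 3 } -> simplest 1319/512
BBBRBRRBRRBBB: Left { 0, 1, 2, 5/2, 41/16, 329/128, 659/256, 1319/512 }, Right { 165/64, 83/32, 21/8, 11/4, 3 } -> simplest 2639/1024
BBBRBRRBRRBBBB: Left { 0, 1, 2, 5/2, 41/16, 329/128, 659/256, 1319/512, 2639/1024 }, Right { 165/64, 83/32, 21/8, 11/4, 3 } -> simplest 5279/2048
BBBRBRRBRRBBBBB: Left { 0, 1, 2, 5/2, 41/16, 329/128, 659/256, 1319/512, 2639/1024, 5279/2048 }, Right { 165/64, 83/32, 21/8, 11/4, 3 } -> simplest 10559/4096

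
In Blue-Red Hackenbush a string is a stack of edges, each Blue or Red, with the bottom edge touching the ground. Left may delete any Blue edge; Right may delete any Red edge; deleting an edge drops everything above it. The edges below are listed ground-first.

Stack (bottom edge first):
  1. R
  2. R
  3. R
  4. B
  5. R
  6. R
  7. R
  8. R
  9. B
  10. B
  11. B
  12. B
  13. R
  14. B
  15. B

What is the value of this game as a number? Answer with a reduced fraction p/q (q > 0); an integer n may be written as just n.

-12041/4096

Build value(s[:k]) for k = 1..15, string s = R R R B R R R R B B B B R B B.
1 of 15 · R · max L −∞ · min R 0 so -1
2 of 15 · RR · max L −∞ · min R -1 so -2
3 of 15 · RRR · max L −∞ · min R -2 so -3
4 of 15 · RRRB · max L -3 · min R -2 so -5/2
5 of 15 · RRRBR · max L -3 · min R -5/2 so -11/4
6 of 15 · RRRBRR · max L -3 · min R -11/4 so -23/8
7 of 15 · RRRBRRR · max L -3 · min R -23/8 so -47/16
8 of 15 · RRRBRRRR · max L -3 · min R -47/16 so -95/32
9 of 15 · RRRBRRRRB · max L -95/32 · min R -47/16 so -189/64
10 of 15 · RRRBRRRRBB · max L -189/64 · min R -47/16 so -377/128
11 of 15 · RRRBRRRRBBB · max L -377/128 · min R -47/16 so -753/256
12 of 15 · RRRBRRRRBBBB · max L -753/256 · min R -47/16 so -1505/512
13 of 15 · RRRBRRRRBBBBR · max L -753/256 · min R -1505/512 so -3011/1024
14 of 15 · RRRBRRRRBBBBRB · max L -3011/1024 · min R -1505/512 so -6021/2048
15 of 15 · RRRBRRRRBBBBRBB · max L -6021/2048 · min R -1505/512 so -12041/4096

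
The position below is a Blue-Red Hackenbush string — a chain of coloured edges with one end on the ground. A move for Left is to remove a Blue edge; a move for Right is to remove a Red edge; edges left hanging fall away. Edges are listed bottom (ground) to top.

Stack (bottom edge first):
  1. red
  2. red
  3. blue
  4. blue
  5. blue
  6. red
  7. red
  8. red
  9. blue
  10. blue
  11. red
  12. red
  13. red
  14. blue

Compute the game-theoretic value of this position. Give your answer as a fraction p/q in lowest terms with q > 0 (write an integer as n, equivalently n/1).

Build v(s[:k]) for k = 1..14, string s = red red blue blue blue red red red blue blue red red red blue.
v(r) = { none | 0 } gives -1
v(rr) = { none | -1 0 } gives -2
v(rrb) = { -2 | -1 0 } gives -3/2
v(rrbb) = { -2 -3/2 | -1 0 } gives -5/4
v(rrbbb) = { -2 -3/2 -5/4 | -1 0 } gives -9/8
v(rrbbbr) = { -2 -3/2 -5/4 | -9/8 -1 0 } gives -19/16
v(rrbbbrr) = { -2 -3/2 -5/4 | -19/16 -9/8 -1 0 } gives -39/32
v(rrbbbrrr) = { -2 -3/2 -5/4 | -39/32 -19/16 -9/8 -1 0 } gives -79/64
v(rrbbbrrrb) = { -2 -3/2 -5/4 -79/64 | -39/32 -19/16 -9/8 -1 0 } gives -157/128
v(rrbbbrrrbb) = { -2 -3/2 -5/4 -79/64 -157/128 | -39/32 -19/16 -9/8 -1 0 } gives -313/256
v(rrbbbrrrbbr) = { -2 -3/2 -5/4 -79/64 -157/128 | -313/256 -39/32 -19/16 -9/8 -1 0 } gives -627/512
v(rrbbbrrrbbrr) = { -2 -3/2 -5/4 -79/64 -157/128 | -627/512 -313/256 -39/32 -19/16 -9/8 -1 0 } gives -1255/1024
v(rrbbbrrrbbrrr) = { -2 -3/2 -5/4 -79/64 -157/128 | -1255/1024 -627/512 -313/256 -39/32 -19/16 -9/8 -1 0 } gives -2511/2048
v(rrbbbrrrbbrrrb) = { -2 -3/2 -5/4 -79/64 -157/128 -2511/2048 | -1255/1024 -627/512 -313/256 -39/32 -19/16 -9/8 -1 0 } gives -5021/4096

-5021/4096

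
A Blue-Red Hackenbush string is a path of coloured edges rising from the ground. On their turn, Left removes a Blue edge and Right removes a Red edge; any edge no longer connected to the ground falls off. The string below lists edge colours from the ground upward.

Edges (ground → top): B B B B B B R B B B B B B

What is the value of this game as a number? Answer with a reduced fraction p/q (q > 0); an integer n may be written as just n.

767/128

G_1 [B]  L=[0]  R=[(no moves)]  = 1
G_2 [BB]  L=[0 1]  R=[(no moves)]  = 2
G_3 [BBB]  L=[0 1 2]  R=[(no moves)]  = 3
G_4 [BBBB]  L=[0 1 2 3]  R=[(no moves)]  = 4
G_5 [BBBBB]  L=[0 1 2 3 4]  R=[(no moves)]  = 5
G_6 [BBBBBB]  L=[0 1 2 3 4 5]  R=[(no moves)]  = 6
G_7 [BBBBBBR]  L=[0 1 2 3 4 5]  R=[6]  = 11/2
G_8 [BBBBBBRB]  L=[0 1 2 3 4 5 11/2]  R=[6]  = 23/4
G_9 [BBBBBBRBB]  L=[0 1 2 3 4 5 11/2 23/4]  R=[6]  = 47/8
G_10 [BBBBBBRBBB]  L=[0 1 2 3 4 5 11/2 23/4 47/8]  R=[6]  = 95/16
G_11 [BBBBBBRBBBB]  L=[0 1 2 3 4 5 11/2 23/4 47/8 95/16]  R=[6]  = 191/32
G_12 [BBBBBBRBBBBB]  L=[0 1 2 3 4 5 11/2 23/4 47/8 95/16 191/32]  R=[6]  = 383/64
G_13 [BBBBBBRBBBBBB]  L=[0 1 2 3 4 5 11/2 23/4 47/8 95/16 191/32 383/64]  R=[6]  = 767/128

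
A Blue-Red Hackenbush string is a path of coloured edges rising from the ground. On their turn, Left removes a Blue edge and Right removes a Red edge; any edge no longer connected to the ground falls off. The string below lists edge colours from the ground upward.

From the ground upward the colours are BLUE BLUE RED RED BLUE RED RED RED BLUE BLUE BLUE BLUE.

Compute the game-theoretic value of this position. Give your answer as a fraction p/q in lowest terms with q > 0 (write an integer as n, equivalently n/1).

value_1 [B]  L=[0]  R=[(no moves)]  = 1
value_2 [BB]  L=[0 1]  R=[(no moves)]  = 2
value_3 [BBR]  L=[0 1]  R=[2]  = 3/2
value_4 [BBRR]  L=[0 1]  R=[3/2 2]  = 5/4
value_5 [BBRRB]  L=[0 1 5/4]  R=[3/2 2]  = 11/8
value_6 [BBRRBR]  L=[0 1 5/4]  R=[11/8 3/2 2]  = 21/16
value_7 [BBRRBRR]  L=[0 1 5/4]  R=[21/16 11/8 3/2 2]  = 41/32
value_8 [BBRRBRRR]  L=[0 1 5/4]  R=[41/32 21/16 11/8 3/2 2]  = 81/64
value_9 [BBRRBRRRB]  L=[0 1 5/4 81/64]  R=[41/32 21/16 11/8 3/2 2]  = 163/128
value_10 [BBRRBRRRBB]  L=[0 1 5/4 81/64 163/128]  R=[41/32 21/16 11/8 3/2 2]  = 327/256
value_11 [BBRRBRRRBBB]  L=[0 1 5/4 81/64 163/128 327/256]  R=[41/32 21/16 11/8 3/2 2]  = 655/512
value_12 [BBRRBRRRBBBB]  L=[0 1 5/4 81/64 163/128 327/256 655/512]  R=[41/32 21/16 11/8 3/2 2]  = 1311/1024

1311/1024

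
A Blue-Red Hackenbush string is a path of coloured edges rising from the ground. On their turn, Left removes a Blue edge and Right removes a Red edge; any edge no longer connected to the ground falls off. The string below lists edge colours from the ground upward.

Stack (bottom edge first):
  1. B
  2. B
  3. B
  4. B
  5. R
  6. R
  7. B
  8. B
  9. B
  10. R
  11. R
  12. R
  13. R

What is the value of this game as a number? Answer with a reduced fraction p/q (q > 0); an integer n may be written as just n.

B: Left { 0 }, Right { ∅ } → simplest 1
BB: Left { 0, 1 }, Right { ∅ } → simplest 2
BBB: Left { 0, 1, 2 }, Right { ∅ } → simplest 3
BBBB: Left { 0, 1, 2, 3 }, Right { ∅ } → simplest 4
BBBBR: Left { 0, 1, 2, 3 }, Right { 4 } → simplest 7/2
BBBBRR: Left { 0, 1, 2, 3 }, Right { 7/2, 4 } → simplest 13/4
BBBBRRB: Left { 0, 1, 2, 3, 13/4 }, Right { 7/2, 4 } → simplest 27/8
BBBBRRBB: Left { 0, 1, 2, 3, 13/4, 27/8 }, Right { 7/2, 4 } → simplest 55/16
BBBBRRBBB: Left { 0, 1, 2, 3, 13/4, 27/8, 55/16 }, Right { 7/2, 4 } → simplest 111/32
BBBBRRBBBR: Left { 0, 1, 2, 3, 13/4, 27/8, 55/16 }, Right { 111/32, 7/2, 4 } → simplest 221/64
BBBBRRBBBRR: Left { 0, 1, 2, 3, 13/4, 27/8, 55/16 }, Right { 221/64, 111/32, 7/2, 4 } → simplest 441/128
BBBBRRBBBRRR: Left { 0, 1, 2, 3, 13/4, 27/8, 55/16 }, Right { 441/128, 221/64, 111/32, 7/2, 4 } → simplest 881/256
BBBBRRBBBRRRR: Left { 0, 1, 2, 3, 13/4, 27/8, 55/16 }, Right { 881/256, 441/128, 221/64, 111/32, 7/2, 4 } → simplest 1761/512

1761/512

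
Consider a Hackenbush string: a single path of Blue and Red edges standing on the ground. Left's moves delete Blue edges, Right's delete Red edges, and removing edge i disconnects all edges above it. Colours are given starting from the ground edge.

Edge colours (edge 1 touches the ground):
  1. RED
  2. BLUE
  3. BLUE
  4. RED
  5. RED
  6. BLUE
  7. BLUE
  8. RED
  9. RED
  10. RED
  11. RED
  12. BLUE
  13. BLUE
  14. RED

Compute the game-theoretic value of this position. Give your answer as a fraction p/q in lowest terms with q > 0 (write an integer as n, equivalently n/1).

-3315/8192

Prefix values for RED BLUE BLUE RED RED BLUE BLUE RED RED RED RED BLUE BLUE RED via {L|R} + simplicity:
1 of 14 · R · max L −∞ · min R 0 so -1
2 of 14 · RB · max L -1 · min R 0 so -1/2
3 of 14 · RBB · max L -1/2 · min R 0 so -1/4
4 of 14 · RBBR · max L -1/2 · min R -1/4 so -3/8
5 of 14 · RBBRR · max L -1/2 · min R -3/8 so -7/16
6 of 14 · RBBRRB · max L -7/16 · min R -3/8 so -13/32
7 of 14 · RBBRRBB · max L -13/32 · min R -3/8 so -25/64
8 of 14 · RBBRRBBR · max L -13/32 · min R -25/64 so -51/128
9 of 14 · RBBRRBBRR · max L -13/32 · min R -51/128 so -103/256
10 of 14 · RBBRRBBRRR · max L -13/32 · min R -103/256 so -207/512
11 of 14 · RBBRRBBRRRR · max L -13/32 · min R -207/512 so -415/1024
12 of 14 · RBBRRBBRRRRB · max L -415/1024 · min R -207/512 so -829/2048
13 of 14 · RBBRRBBRRRRBB · max L -829/2048 · min R -207/512 so -1657/4096
14 of 14 · RBBRRBBRRRRBBR · max L -829/2048 · min R -1657/4096 so -3315/8192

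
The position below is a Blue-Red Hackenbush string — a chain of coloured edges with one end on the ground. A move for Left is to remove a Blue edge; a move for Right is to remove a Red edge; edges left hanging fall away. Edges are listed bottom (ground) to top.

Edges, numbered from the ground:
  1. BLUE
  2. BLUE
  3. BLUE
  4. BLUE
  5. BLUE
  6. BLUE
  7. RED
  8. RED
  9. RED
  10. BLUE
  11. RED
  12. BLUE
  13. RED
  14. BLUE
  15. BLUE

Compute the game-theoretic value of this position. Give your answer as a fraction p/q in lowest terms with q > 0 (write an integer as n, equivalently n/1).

2647/512

edge 1 of 15 (BLUE): { 0 |  } => 1
edge 2 of 15 (BLUE): { 0,1 |  } => 2
edge 3 of 15 (BLUE): { 0,1,2 |  } => 3
edge 4 of 15 (BLUE): { 0,1,2,3 |  } => 4
edge 5 of 15 (BLUE): { 0,1,2,3,4 |  } => 5
edge 6 of 15 (BLUE): { 0,1,2,3,4,5 |  } => 6
edge 7 of 15 (RED): { 0,1,2,3,4,5 | 6 } => 11/2
edge 8 of 15 (RED): { 0,1,2,3,4,5 | 11/2,6 } => 21/4
edge 9 of 15 (RED): { 0,1,2,3,4,5 | 21/4,11/2,6 } => 41/8
edge 10 of 15 (BLUE): { 0,1,2,3,4,5,41/8 | 21/4,11/2,6 } => 83/16
edge 11 of 15 (RED): { 0,1,2,3,4,5,41/8 | 83/16,21/4,11/2,6 } => 165/32
edge 12 of 15 (BLUE): { 0,1,2,3,4,5,41/8,165/32 | 83/16,21/4,11/2,6 } => 331/64
edge 13 of 15 (RED): { 0,1,2,3,4,5,41/8,165/32 | 331/64,83/16,21/4,11/2,6 } => 661/128
edge 14 of 15 (BLUE): { 0,1,2,3,4,5,41/8,165/32,661/128 | 331/64,83/16,21/4,11/2,6 } => 1323/256
edge 15 of 15 (BLUE): { 0,1,2,3,4,5,41/8,165/32,661/128,1323/256 | 331/64,83/16,21/4,11/2,6 } => 2647/512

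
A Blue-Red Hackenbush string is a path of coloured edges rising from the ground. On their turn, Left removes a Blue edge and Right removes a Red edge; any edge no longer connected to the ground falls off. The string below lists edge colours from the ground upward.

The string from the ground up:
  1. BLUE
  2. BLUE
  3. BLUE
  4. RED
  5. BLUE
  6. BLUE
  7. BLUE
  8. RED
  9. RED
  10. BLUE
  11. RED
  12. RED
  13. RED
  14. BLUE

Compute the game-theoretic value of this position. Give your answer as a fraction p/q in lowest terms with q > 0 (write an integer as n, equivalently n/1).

Build val(s[:k]) for k = 1..14, string s = BLUE BLUE BLUE RED BLUE BLUE BLUE RED RED BLUE RED RED RED BLUE.
1 of 14 · B · max L 0 · min R +∞ — 1
2 of 14 · BB · max L 1 · min R +∞ — 2
3 of 14 · BBB · max L 2 · min R +∞ — 3
4 of 14 · BBBR · max L 2 · min R 3 — 5/2
5 of 14 · BBBRB · max L 5/2 · min R 3 — 11/4
6 of 14 · BBBRBB · max L 11/4 · min R 3 — 23/8
7 of 14 · BBBRBBB · max L 23/8 · min R 3 — 47/16
8 of 14 · BBBRBBBR · max L 23/8 · min R 47/16 — 93/32
9 of 14 · BBBRBBBRR · max L 23/8 · min R 93/32 — 185/64
10 of 14 · BBBRBBBRRB · max L 185/64 · min R 93/32 — 371/128
11 of 14 · BBBRBBBRRBR · max L 185/64 · min R 371/128 — 741/256
12 of 14 · BBBRBBBRRBRR · max L 185/64 · min R 741/256 — 1481/512
13 of 14 · BBBRBBBRRBRRR · max L 185/64 · min R 1481/512 — 2961/1024
14 of 14 · BBBRBBBRRBRRRB · max L 2961/1024 · min R 1481/512 — 5923/2048

5923/2048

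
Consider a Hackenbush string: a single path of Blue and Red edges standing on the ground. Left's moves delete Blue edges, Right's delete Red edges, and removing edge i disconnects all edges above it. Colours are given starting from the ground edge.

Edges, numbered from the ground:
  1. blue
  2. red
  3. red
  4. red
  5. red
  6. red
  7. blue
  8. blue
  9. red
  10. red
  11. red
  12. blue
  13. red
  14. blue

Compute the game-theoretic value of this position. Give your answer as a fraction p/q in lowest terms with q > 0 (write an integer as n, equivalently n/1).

395/8192

Recurse on prefixes of the 14-edge string blue red red red red red blue blue red red red blue red blue:
value_1 [b]  L=[0]  R=[]  — 1
value_2 [br]  L=[0]  R=[1]  — 1/2
value_3 [brr]  L=[0]  R=[1/2 1]  — 1/4
value_4 [brrr]  L=[0]  R=[1/4 1/2 1]  — 1/8
value_5 [brrrr]  L=[0]  R=[1/8 1/4 1/2 1]  — 1/16
value_6 [brrrrr]  L=[0]  R=[1/16 1/8 1/4 1/2 1]  — 1/32
value_7 [brrrrrb]  L=[0 1/32]  R=[1/16 1/8 1/4 1/2 1]  — 3/64
value_8 [brrrrrbb]  L=[0 1/32 3/64]  R=[1/16 1/8 1/4 1/2 1]  — 7/128
value_9 [brrrrrbbr]  L=[0 1/32 3/64]  R=[7/128 1/16 1/8 1/4 1/2 1]  — 13/256
value_10 [brrrrrbbrr]  L=[0 1/32 3/64]  R=[13/256 7/128 1/16 1/8 1/4 1/2 1]  — 25/512
value_11 [brrrrrbbrrr]  L=[0 1/32 3/64]  R=[25/512 13/256 7/128 1/16 1/8 1/4 1/2 1]  — 49/1024
value_12 [brrrrrbbrrrb]  L=[0 1/32 3/64 49/1024]  R=[25/512 13/256 7/128 1/16 1/8 1/4 1/2 1]  — 99/2048
value_13 [brrrrrbbrrrbr]  L=[0 1/32 3/64 49/1024]  R=[99/2048 25/512 13/256 7/128 1/16 1/8 1/4 1/2 1]  — 197/4096
value_14 [brrrrrbbrrrbrb]  L=[0 1/32 3/64 49/1024 197/4096]  R=[99/2048 25/512 13/256 7/128 1/16 1/8 1/4 1/2 1]  — 395/8192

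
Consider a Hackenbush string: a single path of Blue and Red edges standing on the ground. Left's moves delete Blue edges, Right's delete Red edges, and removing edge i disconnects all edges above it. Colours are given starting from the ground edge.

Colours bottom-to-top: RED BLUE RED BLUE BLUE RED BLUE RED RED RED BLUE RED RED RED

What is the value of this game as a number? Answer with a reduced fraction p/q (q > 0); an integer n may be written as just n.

Build val(s[:k]) for k = 1..14, string s = RED BLUE RED BLUE BLUE RED BLUE RED RED RED BLUE RED RED RED.
val_1 [R]  L=[·]  R=[0]  → -1
val_2 [RB]  L=[-1]  R=[0]  → -1/2
val_3 [RBR]  L=[-1]  R=[-1/2, 0]  → -3/4
val_4 [RBRB]  L=[-1, -3/4]  R=[-1/2, 0]  → -5/8
val_5 [RBRBB]  L=[-1, -3/4, -5/8]  R=[-1/2, 0]  → -9/16
val_6 [RBRBBR]  L=[-1, -3/4, -5/8]  R=[-9/16, -1/2, 0]  → -19/32
val_7 [RBRBBRB]  L=[-1, -3/4, -5/8, -19/32]  R=[-9/16, -1/2, 0]  → -37/64
val_8 [RBRBBRBR]  L=[-1, -3/4, -5/8, -19/32]  R=[-37/64, -9/16, -1/2, 0]  → -75/128
val_9 [RBRBBRBRR]  L=[-1, -3/4, -5/8, -19/32]  R=[-75/128, -37/64, -9/16, -1/2, 0]  → -151/256
val_10 [RBRBBRBRRR]  L=[-1, -3/4, -5/8, -19/32]  R=[-151/256, -75/128, -37/64, -9/16, -1/2, 0]  → -303/512
val_11 [RBRBBRBRRRB]  L=[-1, -3/4, -5/8, -19/32, -303/512]  R=[-151/256, -75/128, -37/64, -9/16, -1/2, 0]  → -605/1024
val_12 [RBRBBRBRRRBR]  L=[-1, -3/4, -5/8, -19/32, -303/512]  R=[-605/1024, -151/256, -75/128, -37/64, -9/16, -1/2, 0]  → -1211/2048
val_13 [RBRBBRBRRRBRR]  L=[-1, -3/4, -5/8, -19/32, -303/512]  R=[-1211/2048, -605/1024, -151/256, -75/128, -37/64, -9/16, -1/2, 0]  → -2423/4096
val_14 [RBRBBRBRRRBRRR]  L=[-1, -3/4, -5/8, -19/32, -303/512]  R=[-2423/4096, -1211/2048, -605/1024, -151/256, -75/128, -37/64, -9/16, -1/2, 0]  → -4847/8192

-4847/8192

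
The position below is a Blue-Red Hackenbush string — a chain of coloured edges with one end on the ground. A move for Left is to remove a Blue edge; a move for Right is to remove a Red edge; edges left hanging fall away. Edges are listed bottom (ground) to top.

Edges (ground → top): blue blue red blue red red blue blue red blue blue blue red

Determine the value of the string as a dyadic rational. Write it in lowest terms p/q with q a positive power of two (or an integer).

Prefix values for blue blue red blue red red blue blue red blue blue blue red via {L|R} + simplicity:
val_1 [b]  L=[0]  R=[∅]  -> 1
val_2 [bb]  L=[0, 1]  R=[∅]  -> 2
val_3 [bbr]  L=[0, 1]  R=[2]  -> 3/2
val_4 [bbrb]  L=[0, 1, 3/2]  R=[2]  -> 7/4
val_5 [bbrbr]  L=[0, 1, 3/2]  R=[7/4, 2]  -> 13/8
val_6 [bbrbrr]  L=[0, 1, 3/2]  R=[13/8, 7/4, 2]  -> 25/16
val_7 [bbrbrrb]  L=[0, 1, 3/2, 25/16]  R=[13/8, 7/4, 2]  -> 51/32
val_8 [bbrbrrbb]  L=[0, 1, 3/2, 25/16, 51/32]  R=[13/8, 7/4, 2]  -> 103/64
val_9 [bbrbrrbbr]  L=[0, 1, 3/2, 25/16, 51/32]  R=[103/64, 13/8, 7/4, 2]  -> 205/128
val_10 [bbrbrrbbrb]  L=[0, 1, 3/2, 25/16, 51/32, 205/128]  R=[103/64, 13/8, 7/4, 2]  -> 411/256
val_11 [bbrbrrbbrbb]  L=[0, 1, 3/2, 25/16, 51/32, 205/128, 411/256]  R=[103/64, 13/8, 7/4, 2]  -> 823/512
val_12 [bbrbrrbbrbbb]  L=[0, 1, 3/2, 25/16, 51/32, 205/128, 411/256, 823/512]  R=[103/64, 13/8, 7/4, 2]  -> 1647/1024
val_13 [bbrbrrbbrbbbr]  L=[0, 1, 3/2, 25/16, 51/32, 205/128, 411/256, 823/512]  R=[1647/1024, 103/64, 13/8, 7/4, 2]  -> 3293/2048

3293/2048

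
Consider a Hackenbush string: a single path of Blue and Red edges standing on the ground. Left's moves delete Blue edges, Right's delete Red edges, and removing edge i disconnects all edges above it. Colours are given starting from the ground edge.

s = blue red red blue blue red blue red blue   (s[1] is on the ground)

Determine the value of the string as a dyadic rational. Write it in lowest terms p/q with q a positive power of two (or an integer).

1 of 9 · b · max L 0 · min R +∞ gives 1
2 of 9 · br · max L 0 · min R 1 gives 1/2
3 of 9 · brr · max L 0 · min R 1/2 gives 1/4
4 of 9 · brrb · max L 1/4 · min R 1/2 gives 3/8
5 of 9 · brrbb · max L 3/8 · min R 1/2 gives 7/16
6 of 9 · brrbbr · max L 3/8 · min R 7/16 gives 13/32
7 of 9 · brrbbrb · max L 13/32 · min R 7/16 gives 27/64
8 of 9 · brrbbrbr · max L 13/32 · min R 27/64 gives 53/128
9 of 9 · brrbbrbrb · max L 53/128 · min R 27/64 gives 107/256

107/256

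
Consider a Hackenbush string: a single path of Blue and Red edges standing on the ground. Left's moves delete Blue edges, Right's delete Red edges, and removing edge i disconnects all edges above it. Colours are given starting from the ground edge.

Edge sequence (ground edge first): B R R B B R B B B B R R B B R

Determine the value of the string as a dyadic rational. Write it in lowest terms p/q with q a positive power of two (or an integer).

7117/16384

Build v(s[:k]) for k = 1..15, string s = B R R B B R B B B B R R B B R.
v(B) = { 0 | (no moves) } ⇒ 1
v(BR) = { 0 | 1 } ⇒ 1/2
v(BRR) = { 0 | 1/2,1 } ⇒ 1/4
v(BRRB) = { 0,1/4 | 1/2,1 } ⇒ 3/8
v(BRRBB) = { 0,1/4,3/8 | 1/2,1 } ⇒ 7/16
v(BRRBBR) = { 0,1/4,3/8 | 7/16,1/2,1 } ⇒ 13/32
v(BRRBBRB) = { 0,1/4,3/8,13/32 | 7/16,1/2,1 } ⇒ 27/64
v(BRRBBRBB) = { 0,1/4,3/8,13/32,27/64 | 7/16,1/2,1 } ⇒ 55/128
v(BRRBBRBBB) = { 0,1/4,3/8,13/32,27/64,55/128 | 7/16,1/2,1 } ⇒ 111/256
v(BRRBBRBBBB) = { 0,1/4,3/8,13/32,27/64,55/128,111/256 | 7/16,1/2,1 } ⇒ 223/512
v(BRRBBRBBBBR) = { 0,1/4,3/8,13/32,27/64,55/128,111/256 | 223/512,7/16,1/2,1 } ⇒ 445/1024
v(BRRBBRBBBBRR) = { 0,1/4,3/8,13/32,27/64,55/128,111/256 | 445/1024,223/512,7/16,1/2,1 } ⇒ 889/2048
v(BRRBBRBBBBRRB) = { 0,1/4,3/8,13/32,27/64,55/128,111/256,889/2048 | 445/1024,223/512,7/16,1/2,1 } ⇒ 1779/4096
v(BRRBBRBBBBRRBB) = { 0,1/4,3/8,13/32,27/64,55/128,111/256,889/2048,1779/4096 | 445/1024,223/512,7/16,1/2,1 } ⇒ 3559/8192
v(BRRBBRBBBBRRBBR) = { 0,1/4,3/8,13/32,27/64,55/128,111/256,889/2048,1779/4096 | 3559/8192,445/1024,223/512,7/16,1/2,1 } ⇒ 7117/16384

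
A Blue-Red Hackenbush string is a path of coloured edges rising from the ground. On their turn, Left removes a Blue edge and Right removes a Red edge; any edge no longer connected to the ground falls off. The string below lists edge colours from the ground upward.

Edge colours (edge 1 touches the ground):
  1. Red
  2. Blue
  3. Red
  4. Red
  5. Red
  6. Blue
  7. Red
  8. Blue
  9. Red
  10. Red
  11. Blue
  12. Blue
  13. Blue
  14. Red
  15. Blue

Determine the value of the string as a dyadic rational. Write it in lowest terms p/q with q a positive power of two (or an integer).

-15045/16384

val_1 [R]  L=[·]  R=[0]  — -1
val_2 [RB]  L=[-1]  R=[0]  — -1/2
val_3 [RBR]  L=[-1]  R=[-1/2 0]  — -3/4
val_4 [RBRR]  L=[-1]  R=[-3/4 -1/2 0]  — -7/8
val_5 [RBRRR]  L=[-1]  R=[-7/8 -3/4 -1/2 0]  — -15/16
val_6 [RBRRRB]  L=[-1 -15/16]  R=[-7/8 -3/4 -1/2 0]  — -29/32
val_7 [RBRRRBR]  L=[-1 -15/16]  R=[-29/32 -7/8 -3/4 -1/2 0]  — -59/64
val_8 [RBRRRBRB]  L=[-1 -15/16 -59/64]  R=[-29/32 -7/8 -3/4 -1/2 0]  — -117/128
val_9 [RBRRRBRBR]  L=[-1 -15/16 -59/64]  R=[-117/128 -29/32 -7/8 -3/4 -1/2 0]  — -235/256
val_10 [RBRRRBRBRR]  L=[-1 -15/16 -59/64]  R=[-235/256 -117/128 -29/32 -7/8 -3/4 -1/2 0]  — -471/512
val_11 [RBRRRBRBRRB]  L=[-1 -15/16 -59/64 -471/512]  R=[-235/256 -117/128 -29/32 -7/8 -3/4 -1/2 0]  — -941/1024
val_12 [RBRRRBRBRRBB]  L=[-1 -15/16 -59/64 -471/512 -941/1024]  R=[-235/256 -117/128 -29/32 -7/8 -3/4 -1/2 0]  — -1881/2048
val_13 [RBRRRBRBRRBBB]  L=[-1 -15/16 -59/64 -471/512 -941/1024 -1881/2048]  R=[-235/256 -117/128 -29/32 -7/8 -3/4 -1/2 0]  — -3761/4096
val_14 [RBRRRBRBRRBBBR]  L=[-1 -15/16 -59/64 -471/512 -941/1024 -1881/2048]  R=[-3761/4096 -235/256 -117/128 -29/32 -7/8 -3/4 -1/2 0]  — -7523/8192
val_15 [RBRRRBRBRRBBBRB]  L=[-1 -15/16 -59/64 -471/512 -941/1024 -1881/2048 -7523/8192]  R=[-3761/4096 -235/256 -117/128 -29/32 -7/8 -3/4 -1/2 0]  — -15045/16384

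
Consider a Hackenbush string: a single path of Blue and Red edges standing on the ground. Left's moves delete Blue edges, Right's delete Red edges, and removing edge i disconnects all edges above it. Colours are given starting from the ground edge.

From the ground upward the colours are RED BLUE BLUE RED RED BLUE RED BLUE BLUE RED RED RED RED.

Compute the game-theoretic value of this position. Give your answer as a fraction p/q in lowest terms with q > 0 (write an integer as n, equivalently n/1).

Prefix values for RED BLUE BLUE RED RED BLUE RED BLUE BLUE RED RED RED RED via {L|R} + simplicity:
edge 1 of 13 (RED): {  | 0 } — -1
edge 2 of 13 (BLUE): { -1 | 0 } — -1/2
edge 3 of 13 (BLUE): { -1; -1/2 | 0 } — -1/4
edge 4 of 13 (RED): { -1; -1/2 | -1/4; 0 } — -3/8
edge 5 of 13 (RED): { -1; -1/2 | -3/8; -1/4; 0 } — -7/16
edge 6 of 13 (BLUE): { -1; -1/2; -7/16 | -3/8; -1/4; 0 } — -13/32
edge 7 of 13 (RED): { -1; -1/2; -7/16 | -13/32; -3/8; -1/4; 0 } — -27/64
edge 8 of 13 (BLUE): { -1; -1/2; -7/16; -27/64 | -13/32; -3/8; -1/4; 0 } — -53/128
edge 9 of 13 (BLUE): { -1; -1/2; -7/16; -27/64; -53/128 | -13/32; -3/8; -1/4; 0 } — -105/256
edge 10 of 13 (RED): { -1; -1/2; -7/16; -27/64; -53/128 | -105/256; -13/32; -3/8; -1/4; 0 } — -211/512
edge 11 of 13 (RED): { -1; -1/2; -7/16; -27/64; -53/128 | -211/512; -105/256; -13/32; -3/8; -1/4; 0 } — -423/1024
edge 12 of 13 (RED): { -1; -1/2; -7/16; -27/64; -53/128 | -423/1024; -211/512; -105/256; -13/32; -3/8; -1/4; 0 } — -847/2048
edge 13 of 13 (RED): { -1; -1/2; -7/16; -27/64; -53/128 | -847/2048; -423/1024; -211/512; -105/256; -13/32; -3/8; -1/4; 0 } — -1695/4096

-1695/4096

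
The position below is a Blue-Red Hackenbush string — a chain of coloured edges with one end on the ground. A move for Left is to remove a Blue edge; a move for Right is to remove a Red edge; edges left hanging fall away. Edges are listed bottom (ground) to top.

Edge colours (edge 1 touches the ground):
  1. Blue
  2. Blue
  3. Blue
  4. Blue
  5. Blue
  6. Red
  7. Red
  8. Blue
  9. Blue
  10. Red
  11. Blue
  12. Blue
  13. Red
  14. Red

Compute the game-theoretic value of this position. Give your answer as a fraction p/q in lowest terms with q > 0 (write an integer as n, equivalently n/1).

2265/512

Recurse on prefixes of the 14-edge string Blue Blue Blue Blue Blue Red Red Blue Blue Red Blue Blue Red Red:
G_1 [B]  L=[0]  R=[(no moves)]  = 1
G_2 [BB]  L=[0, 1]  R=[(no moves)]  = 2
G_3 [BBB]  L=[0, 1, 2]  R=[(no moves)]  = 3
G_4 [BBBB]  L=[0, 1, 2, 3]  R=[(no moves)]  = 4
G_5 [BBBBB]  L=[0, 1, 2, 3, 4]  R=[(no moves)]  = 5
G_6 [BBBBBR]  L=[0, 1, 2, 3, 4]  R=[5]  = 9/2
G_7 [BBBBBRR]  L=[0, 1, 2, 3, 4]  R=[9/2, 5]  = 17/4
G_8 [BBBBBRRB]  L=[0, 1, 2, 3, 4, 17/4]  R=[9/2, 5]  = 35/8
G_9 [BBBBBRRBB]  L=[0, 1, 2, 3, 4, 17/4, 35/8]  R=[9/2, 5]  = 71/16
G_10 [BBBBBRRBBR]  L=[0, 1, 2, 3, 4, 17/4, 35/8]  R=[71/16, 9/2, 5]  = 141/32
G_11 [BBBBBRRBBRB]  L=[0, 1, 2, 3, 4, 17/4, 35/8, 141/32]  R=[71/16, 9/2, 5]  = 283/64
G_12 [BBBBBRRBBRBB]  L=[0, 1, 2, 3, 4, 17/4, 35/8, 141/32, 283/64]  R=[71/16, 9/2, 5]  = 567/128
G_13 [BBBBBRRBBRBBR]  L=[0, 1, 2, 3, 4, 17/4, 35/8, 141/32, 283/64]  R=[567/128, 71/16, 9/2, 5]  = 1133/256
G_14 [BBBBBRRBBRBBRR]  L=[0, 1, 2, 3, 4, 17/4, 35/8, 141/32, 283/64]  R=[1133/256, 567/128, 71/16, 9/2, 5]  = 2265/512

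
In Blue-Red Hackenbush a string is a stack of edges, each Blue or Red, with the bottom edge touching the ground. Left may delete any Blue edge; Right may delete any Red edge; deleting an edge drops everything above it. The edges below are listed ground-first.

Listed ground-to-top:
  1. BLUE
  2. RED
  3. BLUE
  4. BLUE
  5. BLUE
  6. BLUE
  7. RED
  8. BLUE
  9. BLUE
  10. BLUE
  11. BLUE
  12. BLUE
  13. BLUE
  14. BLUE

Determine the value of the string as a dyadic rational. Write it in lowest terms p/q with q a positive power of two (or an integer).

7935/8192

Prefix values for BLUE RED BLUE BLUE BLUE BLUE RED BLUE BLUE BLUE BLUE BLUE BLUE BLUE via {L|R} + simplicity:
1 of 14 · B · max L 0 · min R +∞ → 1
2 of 14 · BR · max L 0 · min R 1 → 1/2
3 of 14 · BRB · max L 1/2 · min R 1 → 3/4
4 of 14 · BRBB · max L 3/4 · min R 1 → 7/8
5 of 14 · BRBBB · max L 7/8 · min R 1 → 15/16
6 of 14 · BRBBBB · max L 15/16 · min R 1 → 31/32
7 of 14 · BRBBBBR · max L 15/16 · min R 31/32 → 61/64
8 of 14 · BRBBBBRB · max L 61/64 · min R 31/32 → 123/128
9 of 14 · BRBBBBRBB · max L 123/128 · min R 31/32 → 247/256
10 of 14 · BRBBBBRBBB · max L 247/256 · min R 31/32 → 495/512
11 of 14 · BRBBBBRBBBB · max L 495/512 · min R 31/32 → 991/1024
12 of 14 · BRBBBBRBBBBB · max L 991/1024 · min R 31/32 → 1983/2048
13 of 14 · BRBBBBRBBBBBB · max L 1983/2048 · min R 31/32 → 3967/4096
14 of 14 · BRBBBBRBBBBBBB · max L 3967/4096 · min R 31/32 → 7935/8192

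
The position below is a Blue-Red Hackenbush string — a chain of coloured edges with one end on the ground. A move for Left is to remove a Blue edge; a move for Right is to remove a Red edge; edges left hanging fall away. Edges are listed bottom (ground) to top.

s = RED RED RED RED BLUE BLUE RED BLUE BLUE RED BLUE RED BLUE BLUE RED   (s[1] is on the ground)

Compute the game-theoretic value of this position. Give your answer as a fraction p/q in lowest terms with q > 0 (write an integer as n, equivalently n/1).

-6739/2048

g(R) = {  | 0 } so -1
g(RR) = {  | -1, 0 } so -2
g(RRR) = {  | -2, -1, 0 } so -3
g(RRRR) = {  | -3, -2, -1, 0 } so -4
g(RRRRB) = { -4 | -3, -2, -1, 0 } so -7/2
g(RRRRBB) = { -4, -7/2 | -3, -2, -1, 0 } so -13/4
g(RRRRBBR) = { -4, -7/2 | -13/4, -3, -2, -1, 0 } so -27/8
g(RRRRBBRB) = { -4, -7/2, -27/8 | -13/4, -3, -2, -1, 0 } so -53/16
g(RRRRBBRBB) = { -4, -7/2, -27/8, -53/16 | -13/4, -3, -2, -1, 0 } so -105/32
g(RRRRBBRBBR) = { -4, -7/2, -27/8, -53/16 | -105/32, -13/4, -3, -2, -1, 0 } so -211/64
g(RRRRBBRBBRB) = { -4, -7/2, -27/8, -53/16, -211/64 | -105/32, -13/4, -3, -2, -1, 0 } so -421/128
g(RRRRBBRBBRBR) = { -4, -7/2, -27/8, -53/16, -211/64 | -421/128, -105/32, -13/4, -3, -2, -1, 0 } so -843/256
g(RRRRBBRBBRBRB) = { -4, -7/2, -27/8, -53/16, -211/64, -843/256 | -421/128, -105/32, -13/4, -3, -2, -1, 0 } so -1685/512
g(RRRRBBRBBRBRBB) = { -4, -7/2, -27/8, -53/16, -211/64, -843/256, -1685/512 | -421/128, -105/32, -13/4, -3, -2, -1, 0 } so -3369/1024
g(RRRRBBRBBRBRBBR) = { -4, -7/2, -27/8, -53/16, -211/64, -843/256, -1685/512 | -3369/1024, -421/128, -105/32, -13/4, -3, -2, -1, 0 } so -6739/2048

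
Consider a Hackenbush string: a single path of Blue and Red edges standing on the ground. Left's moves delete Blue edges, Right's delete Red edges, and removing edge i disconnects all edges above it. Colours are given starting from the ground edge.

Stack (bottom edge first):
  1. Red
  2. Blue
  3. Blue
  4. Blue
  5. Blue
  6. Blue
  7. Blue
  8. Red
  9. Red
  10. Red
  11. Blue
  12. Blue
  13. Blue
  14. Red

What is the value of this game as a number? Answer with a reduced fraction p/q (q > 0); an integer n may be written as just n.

Recurse on prefixes of the 14-edge string Red Blue Blue Blue Blue Blue Blue Red Red Red Blue Blue Blue Red:
edge 1 of 14 (Red): { none | 0 } -> -1
edge 2 of 14 (Blue): { -1 | 0 } -> -1/2
edge 3 of 14 (Blue): { -1; -1/2 | 0 } -> -1/4
edge 4 of 14 (Blue): { -1; -1/2; -1/4 | 0 } -> -1/8
edge 5 of 14 (Blue): { -1; -1/2; -1/4; -1/8 | 0 } -> -1/16
edge 6 of 14 (Blue): { -1; -1/2; -1/4; -1/8; -1/16 | 0 } -> -1/32
edge 7 of 14 (Blue): { -1; -1/2; -1/4; -1/8; -1/16; -1/32 | 0 } -> -1/64
edge 8 of 14 (Red): { -1; -1/2; -1/4; -1/8; -1/16; -1/32 | -1/64; 0 } -> -3/128
edge 9 of 14 (Red): { -1; -1/2; -1/4; -1/8; -1/16; -1/32 | -3/128; -1/64; 0 } -> -7/256
edge 10 of 14 (Red): { -1; -1/2; -1/4; -1/8; -1/16; -1/32 | -7/256; -3/128; -1/64; 0 } -> -15/512
edge 11 of 14 (Blue): { -1; -1/2; -1/4; -1/8; -1/16; -1/32; -15/512 | -7/256; -3/128; -1/64; 0 } -> -29/1024
edge 12 of 14 (Blue): { -1; -1/2; -1/4; -1/8; -1/16; -1/32; -15/512; -29/1024 | -7/256; -3/128; -1/64; 0 } -> -57/2048
edge 13 of 14 (Blue): { -1; -1/2; -1/4; -1/8; -1/16; -1/32; -15/512; -29/1024; -57/2048 | -7/256; -3/128; -1/64; 0 } -> -113/4096
edge 14 of 14 (Red): { -1; -1/2; -1/4; -1/8; -1/16; -1/32; -15/512; -29/1024; -57/2048 | -113/4096; -7/256; -3/128; -1/64; 0 } -> -227/8192

-227/8192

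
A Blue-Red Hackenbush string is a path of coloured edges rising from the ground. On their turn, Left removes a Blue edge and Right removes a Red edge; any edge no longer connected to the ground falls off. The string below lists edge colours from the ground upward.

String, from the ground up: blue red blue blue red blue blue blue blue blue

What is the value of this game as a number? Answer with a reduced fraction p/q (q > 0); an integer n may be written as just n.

447/512

Prefix values for blue red blue blue red blue blue blue blue blue via {L|R} + simplicity:
edge 1 of 10 (blue): { 0 | ∅ } -> 1
edge 2 of 10 (red): { 0 | 1 } -> 1/2
edge 3 of 10 (blue): { 0,1/2 | 1 } -> 3/4
edge 4 of 10 (blue): { 0,1/2,3/4 | 1 } -> 7/8
edge 5 of 10 (red): { 0,1/2,3/4 | 7/8,1 } -> 13/16
edge 6 of 10 (blue): { 0,1/2,3/4,13/16 | 7/8,1 } -> 27/32
edge 7 of 10 (blue): { 0,1/2,3/4,13/16,27/32 | 7/8,1 } -> 55/64
edge 8 of 10 (blue): { 0,1/2,3/4,13/16,27/32,55/64 | 7/8,1 } -> 111/128
edge 9 of 10 (blue): { 0,1/2,3/4,13/16,27/32,55/64,111/128 | 7/8,1 } -> 223/256
edge 10 of 10 (blue): { 0,1/2,3/4,13/16,27/32,55/64,111/128,223/256 | 7/8,1 } -> 447/512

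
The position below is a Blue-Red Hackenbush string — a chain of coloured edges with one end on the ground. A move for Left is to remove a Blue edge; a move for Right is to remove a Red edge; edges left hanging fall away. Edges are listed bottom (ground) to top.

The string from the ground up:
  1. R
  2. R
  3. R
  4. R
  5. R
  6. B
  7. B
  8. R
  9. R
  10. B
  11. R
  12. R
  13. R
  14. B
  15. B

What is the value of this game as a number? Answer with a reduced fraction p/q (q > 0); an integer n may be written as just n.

Prefix values for R R R R R B B R R B R R R B B via {L|R} + simplicity:
step 1: add R to get R; options L={ none } R={ 0 } ⇒ -1
step 2: add R to get RR; options L={ none } R={ -1, 0 } ⇒ -2
step 3: add R to get RRR; options L={ none } R={ -2, -1, 0 } ⇒ -3
step 4: add R to get RRRR; options L={ none } R={ -3, -2, -1, 0 } ⇒ -4
step 5: add R to get RRRRR; options L={ none } R={ -4, -3, -2, -1, 0 } ⇒ -5
step 6: add B to get RRRRRB; options L={ -5 } R={ -4, -3, -2, -1, 0 } ⇒ -9/2
step 7: add B to get RRRRRBB; options L={ -5, -9/2 } R={ -4, -3, -2, -1, 0 } ⇒ -17/4
step 8: add R to get RRRRRBBR; options L={ -5, -9/2 } R={ -17/4, -4, -3, -2, -1, 0 } ⇒ -35/8
step 9: add R to get RRRRRBBRR; options L={ -5, -9/2 } R={ -35/8, -17/4, -4, -3, -2, -1, 0 } ⇒ -71/16
step 10: add B to get RRRRRBBRRB; options L={ -5, -9/2, -71/16 } R={ -35/8, -17/4, -4, -3, -2, -1, 0 } ⇒ -141/32
step 11: add R to get RRRRRBBRRBR; options L={ -5, -9/2, -71/16 } R={ -141/32, -35/8, -17/4, -4, -3, -2, -1, 0 } ⇒ -283/64
step 12: add R to get RRRRRBBRRBRR; options L={ -5, -9/2, -71/16 } R={ -283/64, -141/32, -35/8, -17/4, -4, -3, -2, -1, 0 } ⇒ -567/128
step 13: add R to get RRRRRBBRRBRRR; options L={ -5, -9/2, -71/16 } R={ -567/128, -283/64, -141/32, -35/8, -17/4, -4, -3, -2, -1, 0 } ⇒ -1135/256
step 14: add B to get RRRRRBBRRBRRRB; options L={ -5, -9/2, -71/16, -1135/256 } R={ -567/128, -283/64, -141/32, -35/8, -17/4, -4, -3, -2, -1, 0 } ⇒ -2269/512
step 15: add B to get RRRRRBBRRBRRRBB; options L={ -5, -9/2, -71/16, -1135/256, -2269/512 } R={ -567/128, -283/64, -141/32, -35/8, -17/4, -4, -3, -2, -1, 0 } ⇒ -4537/1024

-4537/1024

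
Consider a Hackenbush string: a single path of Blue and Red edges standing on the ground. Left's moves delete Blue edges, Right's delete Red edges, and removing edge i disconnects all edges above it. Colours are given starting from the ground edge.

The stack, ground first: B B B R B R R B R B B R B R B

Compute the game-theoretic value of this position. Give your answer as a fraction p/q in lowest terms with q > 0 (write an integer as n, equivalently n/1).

Prefix values for B B B R B R R B R B B R B R B via {L|R} + simplicity:
v_1 [B]  L=[0]  R=[·]  -> 1
v_2 [BB]  L=[0 1]  R=[·]  -> 2
v_3 [BBB]  L=[0 1 2]  R=[·]  -> 3
v_4 [BBBR]  L=[0 1 2]  R=[3]  -> 5/2
v_5 [BBBRB]  L=[0 1 2 5/2]  R=[3]  -> 11/4
v_6 [BBBRBR]  L=[0 1 2 5/2]  R=[11/4 3]  -> 21/8
v_7 [BBBRBRR]  L=[0 1 2 5/2]  R=[21/8 11/4 3]  -> 41/16
v_8 [BBBRBRRB]  L=[0 1 2 5/2 41/16]  R=[21/8 11/4 3]  -> 83/32
v_9 [BBBRBRRBR]  L=[0 1 2 5/2 41/16]  R=[83/32 21/8 11/4 3]  -> 165/64
v_10 [BBBRBRRBRB]  L=[0 1 2 5/2 41/16 165/64]  R=[83/32 21/8 11/4 3]  -> 331/128
v_11 [BBBRBRRBRBB]  L=[0 1 2 5/2 41/16 165/64 331/128]  R=[83/32 21/8 11/4 3]  -> 663/256
v_12 [BBBRBRRBRBBR]  L=[0 1 2 5/2 41/16 165/64 331/128]  R=[663/256 83/32 21/8 11/4 3]  -> 1325/512
v_13 [BBBRBRRBRBBRB]  L=[0 1 2 5/2 41/16 165/64 331/128 1325/512]  R=[663/256 83/32 21/8 11/4 3]  -> 2651/1024
v_14 [BBBRBRRBRBBRBR]  L=[0 1 2 5/2 41/16 165/64 331/128 1325/512]  R=[2651/1024 663/256 83/32 21/8 11/4 3]  -> 5301/2048
v_15 [BBBRBRRBRBBRBRB]  L=[0 1 2 5/2 41/16 165/64 331/128 1325/512 5301/2048]  R=[2651/1024 663/256 83/32 21/8 11/4 3]  -> 10603/4096

10603/4096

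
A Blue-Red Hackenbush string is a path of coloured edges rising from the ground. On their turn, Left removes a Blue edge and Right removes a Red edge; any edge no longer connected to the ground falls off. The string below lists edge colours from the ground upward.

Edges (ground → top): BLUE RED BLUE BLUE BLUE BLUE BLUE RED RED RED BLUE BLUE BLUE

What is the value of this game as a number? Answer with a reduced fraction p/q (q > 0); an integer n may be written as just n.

3983/4096

Prefix values for BLUE RED BLUE BLUE BLUE BLUE BLUE RED RED RED BLUE BLUE BLUE via {L|R} + simplicity:
1 of 13 · B · max L 0 · min R +∞ ⇒ 1
2 of 13 · BR · max L 0 · min R 1 ⇒ 1/2
3 of 13 · BRB · max L 1/2 · min R 1 ⇒ 3/4
4 of 13 · BRBB · max L 3/4 · min R 1 ⇒ 7/8
5 of 13 · BRBBB · max L 7/8 · min R 1 ⇒ 15/16
6 of 13 · BRBBBB · max L 15/16 · min R 1 ⇒ 31/32
7 of 13 · BRBBBBB · max L 31/32 · min R 1 ⇒ 63/64
8 of 13 · BRBBBBBR · max L 31/32 · min R 63/64 ⇒ 125/128
9 of 13 · BRBBBBBRR · max L 31/32 · min R 125/128 ⇒ 249/256
10 of 13 · BRBBBBBRRR · max L 31/32 · min R 249/256 ⇒ 497/512
11 of 13 · BRBBBBBRRRB · max L 497/512 · min R 249/256 ⇒ 995/1024
12 of 13 · BRBBBBBRRRBB · max L 995/1024 · min R 249/256 ⇒ 1991/2048
13 of 13 · BRBBBBBRRRBBB · max L 1991/2048 · min R 249/256 ⇒ 3983/4096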